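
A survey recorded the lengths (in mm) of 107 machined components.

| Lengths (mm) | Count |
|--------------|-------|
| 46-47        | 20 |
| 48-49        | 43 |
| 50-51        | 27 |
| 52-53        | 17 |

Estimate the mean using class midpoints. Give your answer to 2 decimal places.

Midpoints: 46.5, 48.5, 50.5, 52.5
Σfm = 20×46.5 + 43×48.5 + 27×50.5 + 17×52.5 = 5271.5
n = Σf = 107
Mean = 5271.5 / 107 = 49.2664

49.27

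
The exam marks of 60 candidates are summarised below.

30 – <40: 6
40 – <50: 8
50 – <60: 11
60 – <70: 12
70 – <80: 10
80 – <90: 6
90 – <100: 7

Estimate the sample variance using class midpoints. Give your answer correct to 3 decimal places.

Midpoints: 35, 45, 55, 65, 75, 85, 95
n = 60, Σfm = 3880, mean = 64.6667
Σfm² = 270300
Σf(m − x̄)² = Σfm² − (Σfm)²/n = 270300 − 3880²/60 = 19393.3333
Sample variance = 19393.3333 / 59 = 328.7006

328.701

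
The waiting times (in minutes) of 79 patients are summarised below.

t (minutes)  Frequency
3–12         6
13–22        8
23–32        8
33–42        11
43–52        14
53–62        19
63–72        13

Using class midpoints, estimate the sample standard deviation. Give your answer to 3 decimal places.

18.626

Midpoints: 7.5, 17.5, 27.5, 37.5, 47.5, 57.5, 67.5
n = 79, Σfm = 3452.5, mean = 43.7025
Σfm² = 177943.75
Σf(m − x̄)² = Σfm² − (Σfm)²/n = 177943.75 − 3452.5²/79 = 27060.7595
Sample variance = 27060.7595 / 78 = 346.9328
Standard deviation = √346.9328 = 18.6261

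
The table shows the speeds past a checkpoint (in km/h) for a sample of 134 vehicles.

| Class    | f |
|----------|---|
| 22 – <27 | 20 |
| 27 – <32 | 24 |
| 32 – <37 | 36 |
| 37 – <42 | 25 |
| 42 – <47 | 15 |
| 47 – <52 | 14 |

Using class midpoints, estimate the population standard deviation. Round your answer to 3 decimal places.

7.567

Midpoints: 24.5, 29.5, 34.5, 39.5, 44.5, 49.5
n = 134, Σfm = 4788, mean = 35.7313
Σfm² = 178753.5
Σf(m − x̄)² = Σfm² − (Σfm)²/n = 178753.5 − 4788²/134 = 7671.8284
Population variance = 7671.8284 / 134 = 57.2525
Standard deviation = √57.2525 = 7.5665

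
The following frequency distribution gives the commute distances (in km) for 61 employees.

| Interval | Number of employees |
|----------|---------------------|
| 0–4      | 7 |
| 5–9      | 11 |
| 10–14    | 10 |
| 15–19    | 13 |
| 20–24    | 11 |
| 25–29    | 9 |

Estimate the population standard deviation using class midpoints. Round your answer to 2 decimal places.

7.96

Midpoints: 2, 7, 12, 17, 22, 27
n = 61, Σfm = 917, mean = 15.0328
Σfm² = 17649
Σf(m − x̄)² = Σfm² − (Σfm)²/n = 17649 − 917²/61 = 3863.9344
Population variance = 3863.9344 / 61 = 63.3432
Standard deviation = √63.3432 = 7.9588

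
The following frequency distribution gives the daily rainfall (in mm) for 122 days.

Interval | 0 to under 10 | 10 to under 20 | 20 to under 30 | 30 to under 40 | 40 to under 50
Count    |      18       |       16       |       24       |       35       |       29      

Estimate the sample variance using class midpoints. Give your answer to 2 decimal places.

Midpoints: 5, 15, 25, 35, 45
n = 122, Σfm = 3460, mean = 28.3607
Σfm² = 120650
Σf(m − x̄)² = Σfm² − (Σfm)²/n = 120650 − 3460²/122 = 22522.1311
Sample variance = 22522.1311 / 121 = 186.1333

186.13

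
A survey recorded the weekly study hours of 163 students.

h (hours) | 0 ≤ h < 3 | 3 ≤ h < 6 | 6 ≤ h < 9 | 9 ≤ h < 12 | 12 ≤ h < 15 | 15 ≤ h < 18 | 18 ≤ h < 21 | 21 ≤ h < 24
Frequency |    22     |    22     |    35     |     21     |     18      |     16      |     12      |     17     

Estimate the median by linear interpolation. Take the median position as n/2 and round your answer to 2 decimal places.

Cumulative frequencies: 22, 44, 79, 100, 118, 134, 146, 163
n = 163; position = n/2 = 81.5.
This falls in the class 9 ≤ h < 12: L = 9, F = 79, f = 21, h = 3.
Median ≈ 9 + ((81.5 − 79) / 21) × 3 = 9.3571

9.36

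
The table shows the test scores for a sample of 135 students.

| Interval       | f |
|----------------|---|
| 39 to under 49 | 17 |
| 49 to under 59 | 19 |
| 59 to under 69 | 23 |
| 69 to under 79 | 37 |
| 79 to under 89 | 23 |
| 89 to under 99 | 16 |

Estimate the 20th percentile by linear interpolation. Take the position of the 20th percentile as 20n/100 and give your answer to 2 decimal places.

Cumulative frequencies: 17, 36, 59, 96, 119, 135
n = 135; position = 20n/100 = 27.
This falls in the class 49 to under 59: L = 49, F = 17, f = 19, h = 10.
20th percentile ≈ 49 + ((27 − 17) / 19) × 10 = 54.2632

54.26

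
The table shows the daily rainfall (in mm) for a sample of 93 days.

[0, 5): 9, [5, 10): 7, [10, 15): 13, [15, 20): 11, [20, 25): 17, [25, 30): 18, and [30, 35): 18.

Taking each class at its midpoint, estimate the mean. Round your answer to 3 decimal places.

20.349

Midpoints: 2.5, 7.5, 12.5, 17.5, 22.5, 27.5, 32.5
Σfm = 9×2.5 + 7×7.5 + 13×12.5 + 11×17.5 + 17×22.5 + 18×27.5 + 18×32.5 = 1892.5
n = Σf = 93
Mean = 1892.5 / 93 = 20.3495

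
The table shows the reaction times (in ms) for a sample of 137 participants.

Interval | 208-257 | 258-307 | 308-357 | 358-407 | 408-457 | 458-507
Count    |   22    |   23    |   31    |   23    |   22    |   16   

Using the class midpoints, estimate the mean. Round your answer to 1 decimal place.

Midpoints: 232.5, 282.5, 332.5, 382.5, 432.5, 482.5
Σfm = 22×232.5 + 23×282.5 + 31×332.5 + 23×382.5 + 22×432.5 + 16×482.5 = 47952.5
n = Σf = 137
Mean = 47952.5 / 137 = 350.0182

350.0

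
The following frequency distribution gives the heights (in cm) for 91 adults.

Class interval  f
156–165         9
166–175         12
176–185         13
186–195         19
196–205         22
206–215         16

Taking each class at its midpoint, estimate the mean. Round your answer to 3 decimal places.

189.401

Midpoints: 160.5, 170.5, 180.5, 190.5, 200.5, 210.5
Σfm = 9×160.5 + 12×170.5 + 13×180.5 + 19×190.5 + 22×200.5 + 16×210.5 = 17235.5
n = Σf = 91
Mean = 17235.5 / 91 = 189.4011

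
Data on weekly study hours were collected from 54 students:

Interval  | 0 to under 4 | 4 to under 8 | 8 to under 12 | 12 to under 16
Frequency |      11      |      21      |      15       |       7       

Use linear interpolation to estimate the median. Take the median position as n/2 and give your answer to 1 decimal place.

7.0

Cumulative frequencies: 11, 32, 47, 54
n = 54; position = n/2 = 27.
This falls in the class 4 to under 8: L = 4, F = 11, f = 21, h = 4.
Median ≈ 4 + ((27 − 11) / 21) × 4 = 7.0476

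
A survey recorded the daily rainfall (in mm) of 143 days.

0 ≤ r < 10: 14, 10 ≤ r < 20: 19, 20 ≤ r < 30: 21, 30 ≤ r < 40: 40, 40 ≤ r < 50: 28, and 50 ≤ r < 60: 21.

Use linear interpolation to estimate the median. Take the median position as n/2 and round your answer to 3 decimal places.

34.375

Cumulative frequencies: 14, 33, 54, 94, 122, 143
n = 143; position = n/2 = 71.5.
This falls in the class 30 ≤ r < 40: L = 30, F = 54, f = 40, h = 10.
Median ≈ 30 + ((71.5 − 54) / 40) × 10 = 34.3750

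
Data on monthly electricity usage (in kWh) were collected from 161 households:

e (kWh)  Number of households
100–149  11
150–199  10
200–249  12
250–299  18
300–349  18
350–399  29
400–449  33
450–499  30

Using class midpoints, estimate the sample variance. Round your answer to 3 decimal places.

Midpoints: 124.5, 174.5, 224.5, 274.5, 324.5, 374.5, 424.5, 474.5
n = 161, Σfm = 55694.5, mean = 345.9286
Σfm² = 21099890.25
Σf(m − x̄)² = Σfm² − (Σfm)²/n = 21099890.25 − 55694.5²/161 = 1833571.4286
Sample variance = 1833571.4286 / 160 = 11459.8214

11459.821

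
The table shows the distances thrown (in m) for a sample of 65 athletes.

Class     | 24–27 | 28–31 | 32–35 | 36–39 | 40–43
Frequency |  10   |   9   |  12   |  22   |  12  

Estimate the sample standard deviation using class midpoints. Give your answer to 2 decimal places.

5.35

Midpoints: 25.5, 29.5, 33.5, 37.5, 41.5
n = 65, Σfm = 2245.5, mean = 34.5462
Σfm² = 79406.25
Σf(m − x̄)² = Σfm² − (Σfm)²/n = 79406.25 − 2245.5²/65 = 1832.8615
Sample variance = 1832.8615 / 64 = 28.6385
Standard deviation = √28.6385 = 5.3515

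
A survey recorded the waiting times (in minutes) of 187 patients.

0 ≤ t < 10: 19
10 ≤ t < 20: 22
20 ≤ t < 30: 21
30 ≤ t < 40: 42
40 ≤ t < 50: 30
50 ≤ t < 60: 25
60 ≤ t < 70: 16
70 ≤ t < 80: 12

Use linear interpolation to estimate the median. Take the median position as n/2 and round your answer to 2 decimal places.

Cumulative frequencies: 19, 41, 62, 104, 134, 159, 175, 187
n = 187; position = n/2 = 93.5.
This falls in the class 30 ≤ t < 40: L = 30, F = 62, f = 42, h = 10.
Median ≈ 30 + ((93.5 − 62) / 42) × 10 = 37.5000

37.50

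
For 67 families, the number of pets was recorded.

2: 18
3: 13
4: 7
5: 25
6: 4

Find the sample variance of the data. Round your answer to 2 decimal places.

Values: 2, 3, 4, 5, 6
n = 67, Σfx = 252, mean = 3.7612
Σfx² = 1070
Σf(x − x̄)² = Σfx² − (Σfx)²/n = 1070 − 252²/67 = 122.1791
Sample variance = 122.1791 / 66 = 1.8512

1.85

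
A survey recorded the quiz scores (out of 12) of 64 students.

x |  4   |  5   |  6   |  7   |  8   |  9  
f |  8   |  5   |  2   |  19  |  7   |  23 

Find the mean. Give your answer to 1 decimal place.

7.3

Values: 4, 5, 6, 7, 8, 9
Σfx = 8×4 + 5×5 + 2×6 + 19×7 + 7×8 + 23×9 = 465
n = Σf = 64
Mean = 465 / 64 = 7.2656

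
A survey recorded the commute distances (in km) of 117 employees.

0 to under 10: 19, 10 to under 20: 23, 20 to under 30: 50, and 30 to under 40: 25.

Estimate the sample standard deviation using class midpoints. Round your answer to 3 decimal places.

Midpoints: 5, 15, 25, 35
n = 117, Σfm = 2565, mean = 21.9231
Σfm² = 67525
Σf(m − x̄)² = Σfm² − (Σfm)²/n = 67525 − 2565²/117 = 11292.3077
Sample variance = 11292.3077 / 116 = 97.3475
Standard deviation = √97.3475 = 9.8665

9.866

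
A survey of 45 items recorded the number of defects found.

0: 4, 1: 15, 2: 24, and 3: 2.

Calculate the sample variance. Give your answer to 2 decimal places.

0.53

Values: 0, 1, 2, 3
n = 45, Σfx = 69, mean = 1.5333
Σfx² = 129
Σf(x − x̄)² = Σfx² − (Σfx)²/n = 129 − 69²/45 = 23.2000
Sample variance = 23.2000 / 44 = 0.5273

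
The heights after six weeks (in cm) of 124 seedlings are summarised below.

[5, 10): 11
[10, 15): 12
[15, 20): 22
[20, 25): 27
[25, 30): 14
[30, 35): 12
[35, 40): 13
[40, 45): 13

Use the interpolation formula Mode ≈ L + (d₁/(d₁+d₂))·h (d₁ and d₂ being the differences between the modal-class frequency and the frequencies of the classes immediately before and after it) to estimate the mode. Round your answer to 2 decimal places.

Modal class: [20, 25) (highest frequency 27).
d₁ = 27 − 22 = 5, d₂ = 27 − 14 = 13
Mode ≈ 20 + (5/(5+13)) × 5 = 20 + 1.3889 = 21.3889

21.39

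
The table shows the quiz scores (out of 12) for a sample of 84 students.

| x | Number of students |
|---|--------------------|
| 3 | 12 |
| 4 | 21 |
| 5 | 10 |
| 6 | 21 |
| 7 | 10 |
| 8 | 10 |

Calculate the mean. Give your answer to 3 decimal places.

Values: 3, 4, 5, 6, 7, 8
Σfx = 12×3 + 21×4 + 10×5 + 21×6 + 10×7 + 10×8 = 446
n = Σf = 84
Mean = 446 / 84 = 5.3095

5.310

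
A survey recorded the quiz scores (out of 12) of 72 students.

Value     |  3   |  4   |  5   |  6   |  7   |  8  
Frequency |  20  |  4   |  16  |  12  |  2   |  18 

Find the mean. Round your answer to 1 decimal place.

5.4

Values: 3, 4, 5, 6, 7, 8
Σfx = 20×3 + 4×4 + 16×5 + 12×6 + 2×7 + 18×8 = 386
n = Σf = 72
Mean = 386 / 72 = 5.3611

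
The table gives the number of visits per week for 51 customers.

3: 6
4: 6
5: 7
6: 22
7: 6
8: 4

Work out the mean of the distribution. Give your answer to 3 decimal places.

Values: 3, 4, 5, 6, 7, 8
Σfx = 6×3 + 6×4 + 7×5 + 22×6 + 6×7 + 4×8 = 283
n = Σf = 51
Mean = 283 / 51 = 5.5490

5.549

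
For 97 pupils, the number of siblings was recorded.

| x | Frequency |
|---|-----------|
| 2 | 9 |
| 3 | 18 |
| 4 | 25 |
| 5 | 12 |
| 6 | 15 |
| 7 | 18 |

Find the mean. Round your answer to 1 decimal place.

4.6

Values: 2, 3, 4, 5, 6, 7
Σfx = 9×2 + 18×3 + 25×4 + 12×5 + 15×6 + 18×7 = 448
n = Σf = 97
Mean = 448 / 97 = 4.6186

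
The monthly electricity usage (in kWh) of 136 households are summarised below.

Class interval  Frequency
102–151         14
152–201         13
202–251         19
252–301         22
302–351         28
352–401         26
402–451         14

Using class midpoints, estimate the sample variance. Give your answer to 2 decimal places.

8259.12

Midpoints: 126.5, 176.5, 226.5, 276.5, 326.5, 376.5, 426.5
n = 136, Σfm = 39354, mean = 289.3676
Σfm² = 12502756
Σf(m − x̄)² = Σfm² − (Σfm)²/n = 12502756 − 39354²/136 = 1114981.6176
Sample variance = 1114981.6176 / 135 = 8259.1231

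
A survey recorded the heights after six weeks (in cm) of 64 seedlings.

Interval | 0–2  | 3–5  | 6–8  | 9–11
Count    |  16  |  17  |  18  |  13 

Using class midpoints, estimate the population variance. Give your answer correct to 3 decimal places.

Midpoints: 1, 4, 7, 10
n = 64, Σfm = 340, mean = 5.3125
Σfm² = 2470
Σf(m − x̄)² = Σfm² − (Σfm)²/n = 2470 − 340²/64 = 663.7500
Population variance = 663.7500 / 64 = 10.3711

10.371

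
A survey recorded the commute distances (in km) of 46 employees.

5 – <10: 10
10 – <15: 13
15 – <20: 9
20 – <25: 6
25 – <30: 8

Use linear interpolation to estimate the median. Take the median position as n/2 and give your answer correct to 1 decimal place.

15.0

Cumulative frequencies: 10, 23, 32, 38, 46
n = 46; position = n/2 = 23.
This falls in the class 10 – <15: L = 10, F = 10, f = 13, h = 5.
Median ≈ 10 + ((23 − 10) / 13) × 5 = 15.0000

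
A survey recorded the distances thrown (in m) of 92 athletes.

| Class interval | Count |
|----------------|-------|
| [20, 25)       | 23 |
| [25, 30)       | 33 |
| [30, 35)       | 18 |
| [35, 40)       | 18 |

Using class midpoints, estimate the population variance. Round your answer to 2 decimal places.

27.87

Midpoints: 22.5, 27.5, 32.5, 37.5
n = 92, Σfm = 2685, mean = 29.1848
Σfm² = 80925
Σf(m − x̄)² = Σfm² − (Σfm)²/n = 80925 − 2685²/92 = 2563.8587
Population variance = 2563.8587 / 92 = 27.8680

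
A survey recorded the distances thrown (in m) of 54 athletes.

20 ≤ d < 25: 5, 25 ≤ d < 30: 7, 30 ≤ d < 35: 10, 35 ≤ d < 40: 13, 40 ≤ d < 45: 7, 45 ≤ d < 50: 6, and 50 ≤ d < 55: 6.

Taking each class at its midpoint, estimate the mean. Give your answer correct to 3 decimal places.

37.315

Midpoints: 22.5, 27.5, 32.5, 37.5, 42.5, 47.5, 52.5
Σfm = 5×22.5 + 7×27.5 + 10×32.5 + 13×37.5 + 7×42.5 + 6×47.5 + 6×52.5 = 2015
n = Σf = 54
Mean = 2015 / 54 = 37.3148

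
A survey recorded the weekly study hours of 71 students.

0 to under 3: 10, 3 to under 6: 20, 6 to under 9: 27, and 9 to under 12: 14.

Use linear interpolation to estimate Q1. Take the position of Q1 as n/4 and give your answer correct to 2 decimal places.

Cumulative frequencies: 10, 30, 57, 71
n = 71; position = n/4 = 17.75.
This falls in the class 3 to under 6: L = 3, F = 10, f = 20, h = 3.
Lower quartile ≈ 3 + ((17.75 − 10) / 20) × 3 = 4.1625

4.16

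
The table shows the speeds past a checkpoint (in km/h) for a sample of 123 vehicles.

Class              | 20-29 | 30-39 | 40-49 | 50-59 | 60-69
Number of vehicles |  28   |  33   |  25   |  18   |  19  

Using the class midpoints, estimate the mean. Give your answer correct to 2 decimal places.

41.82

Midpoints: 24.5, 34.5, 44.5, 54.5, 64.5
Σfm = 28×24.5 + 33×34.5 + 25×44.5 + 18×54.5 + 19×64.5 = 5143.5
n = Σf = 123
Mean = 5143.5 / 123 = 41.8171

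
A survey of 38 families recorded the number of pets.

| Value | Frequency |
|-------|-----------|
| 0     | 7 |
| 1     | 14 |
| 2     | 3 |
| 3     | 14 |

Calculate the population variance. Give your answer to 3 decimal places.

Values: 0, 1, 2, 3
n = 38, Σfx = 62, mean = 1.6316
Σfx² = 152
Σf(x − x̄)² = Σfx² − (Σfx)²/n = 152 − 62²/38 = 50.8421
Population variance = 50.8421 / 38 = 1.3380

1.338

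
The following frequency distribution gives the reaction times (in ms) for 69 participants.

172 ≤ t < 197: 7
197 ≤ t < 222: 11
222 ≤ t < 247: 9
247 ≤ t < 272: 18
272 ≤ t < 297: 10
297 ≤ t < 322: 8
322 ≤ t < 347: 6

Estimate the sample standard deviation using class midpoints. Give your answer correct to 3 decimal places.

Midpoints: 184.5, 209.5, 234.5, 259.5, 284.5, 309.5, 334.5
n = 69, Σfm = 17705.5, mean = 256.6014
Σfm² = 4675177.25
Σf(m − x̄)² = Σfm² − (Σfm)²/n = 4675177.25 − 17705.5²/69 = 131920.2899
Sample variance = 131920.2899 / 68 = 1940.0043
Standard deviation = √1940.0043 = 44.0455

44.045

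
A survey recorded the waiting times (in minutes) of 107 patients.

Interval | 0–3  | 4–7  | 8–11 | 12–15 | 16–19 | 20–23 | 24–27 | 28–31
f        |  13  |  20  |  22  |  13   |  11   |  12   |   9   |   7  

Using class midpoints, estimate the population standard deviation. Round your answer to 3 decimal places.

8.382

Midpoints: 1.5, 5.5, 9.5, 13.5, 17.5, 21.5, 25.5, 29.5
n = 107, Σfm = 1400.5, mean = 13.0888
Σfm² = 25848.75
Σf(m − x̄)² = Σfm² − (Σfm)²/n = 25848.75 − 1400.5²/107 = 7517.9065
Population variance = 7517.9065 / 107 = 70.2608
Standard deviation = √70.2608 = 8.3822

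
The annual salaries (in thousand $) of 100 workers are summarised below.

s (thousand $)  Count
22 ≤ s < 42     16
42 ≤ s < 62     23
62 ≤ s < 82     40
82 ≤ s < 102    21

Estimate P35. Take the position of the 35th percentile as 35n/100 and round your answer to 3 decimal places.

Cumulative frequencies: 16, 39, 79, 100
n = 100; position = 35n/100 = 35.
This falls in the class 42 ≤ s < 62: L = 42, F = 16, f = 23, h = 20.
35th percentile ≈ 42 + ((35 − 16) / 23) × 20 = 58.5217

58.522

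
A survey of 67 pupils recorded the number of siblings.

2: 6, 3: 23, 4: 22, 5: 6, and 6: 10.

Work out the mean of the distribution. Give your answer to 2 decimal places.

Values: 2, 3, 4, 5, 6
Σfx = 6×2 + 23×3 + 22×4 + 6×5 + 10×6 = 259
n = Σf = 67
Mean = 259 / 67 = 3.8657

3.87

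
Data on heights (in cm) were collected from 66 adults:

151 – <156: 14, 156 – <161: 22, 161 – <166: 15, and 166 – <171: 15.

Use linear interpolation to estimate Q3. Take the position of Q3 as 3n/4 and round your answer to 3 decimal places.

Cumulative frequencies: 14, 36, 51, 66
n = 66; position = 3n/4 = 49.5.
This falls in the class 161 – <166: L = 161, F = 36, f = 15, h = 5.
Upper quartile ≈ 161 + ((49.5 − 36) / 15) × 5 = 165.5000

165.500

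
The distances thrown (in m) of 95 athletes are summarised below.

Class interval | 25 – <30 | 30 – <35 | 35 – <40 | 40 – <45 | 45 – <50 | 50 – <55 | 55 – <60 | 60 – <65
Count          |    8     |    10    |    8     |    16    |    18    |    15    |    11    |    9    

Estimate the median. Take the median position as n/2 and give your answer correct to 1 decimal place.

46.5

Cumulative frequencies: 8, 18, 26, 42, 60, 75, 86, 95
n = 95; position = n/2 = 47.5.
This falls in the class 45 – <50: L = 45, F = 42, f = 18, h = 5.
Median ≈ 45 + ((47.5 − 42) / 18) × 5 = 46.5278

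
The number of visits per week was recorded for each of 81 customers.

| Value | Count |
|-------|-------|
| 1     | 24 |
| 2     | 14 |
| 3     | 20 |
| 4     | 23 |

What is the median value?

Cumulative frequencies: 24, 38, 58, 81
n = 81, so the median is the value in position (n+1)/2 = 41.
Position 41 falls at value 3.

3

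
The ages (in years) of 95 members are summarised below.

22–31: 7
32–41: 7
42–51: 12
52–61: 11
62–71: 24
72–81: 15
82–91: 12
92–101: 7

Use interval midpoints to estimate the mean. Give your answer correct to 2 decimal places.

63.97

Midpoints: 26.5, 36.5, 46.5, 56.5, 66.5, 76.5, 86.5, 96.5
Σfm = 7×26.5 + 7×36.5 + 12×46.5 + 11×56.5 + 24×66.5 + 15×76.5 + 12×86.5 + 7×96.5 = 6077.5
n = Σf = 95
Mean = 6077.5 / 95 = 63.9737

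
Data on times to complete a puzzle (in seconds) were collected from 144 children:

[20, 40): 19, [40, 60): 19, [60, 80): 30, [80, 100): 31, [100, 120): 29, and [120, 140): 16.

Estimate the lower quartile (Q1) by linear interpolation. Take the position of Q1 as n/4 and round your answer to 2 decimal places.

Cumulative frequencies: 19, 38, 68, 99, 128, 144
n = 144; position = n/4 = 36.
This falls in the class [40, 60): L = 40, F = 19, f = 19, h = 20.
Lower quartile ≈ 40 + ((36 − 19) / 19) × 20 = 57.8947

57.89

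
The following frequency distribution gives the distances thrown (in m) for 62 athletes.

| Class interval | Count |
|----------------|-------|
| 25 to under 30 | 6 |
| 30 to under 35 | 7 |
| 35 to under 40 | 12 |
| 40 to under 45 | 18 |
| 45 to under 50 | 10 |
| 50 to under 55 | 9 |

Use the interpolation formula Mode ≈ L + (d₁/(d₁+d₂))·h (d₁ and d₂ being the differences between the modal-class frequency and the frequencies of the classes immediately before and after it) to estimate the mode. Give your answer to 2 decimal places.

Modal class: 40 to under 45 (highest frequency 18).
d₁ = 18 − 12 = 6, d₂ = 18 − 10 = 8
Mode ≈ 40 + (6/(6+8)) × 5 = 40 + 2.1429 = 42.1429

42.14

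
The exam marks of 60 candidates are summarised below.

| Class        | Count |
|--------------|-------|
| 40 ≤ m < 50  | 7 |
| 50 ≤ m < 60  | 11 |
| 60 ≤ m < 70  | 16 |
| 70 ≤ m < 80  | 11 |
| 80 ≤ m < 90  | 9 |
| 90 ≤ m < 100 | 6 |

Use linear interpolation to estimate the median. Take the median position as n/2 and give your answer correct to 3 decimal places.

Cumulative frequencies: 7, 18, 34, 45, 54, 60
n = 60; position = n/2 = 30.
This falls in the class 60 ≤ m < 70: L = 60, F = 18, f = 16, h = 10.
Median ≈ 60 + ((30 − 18) / 16) × 10 = 67.5000

67.500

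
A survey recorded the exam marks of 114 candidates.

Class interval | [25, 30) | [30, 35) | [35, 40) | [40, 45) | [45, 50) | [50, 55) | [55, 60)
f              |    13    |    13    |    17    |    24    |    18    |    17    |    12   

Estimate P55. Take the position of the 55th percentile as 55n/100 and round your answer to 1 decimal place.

44.1

Cumulative frequencies: 13, 26, 43, 67, 85, 102, 114
n = 114; position = 55n/100 = 62.7.
This falls in the class [40, 45): L = 40, F = 43, f = 24, h = 5.
55th percentile ≈ 40 + ((62.7 − 43) / 24) × 5 = 44.1042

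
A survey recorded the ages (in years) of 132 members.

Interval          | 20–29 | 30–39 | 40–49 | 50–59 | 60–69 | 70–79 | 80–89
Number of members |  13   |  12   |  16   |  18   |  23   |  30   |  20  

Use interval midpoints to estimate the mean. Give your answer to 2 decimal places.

Midpoints: 24.5, 34.5, 44.5, 54.5, 64.5, 74.5, 84.5
Σfm = 13×24.5 + 12×34.5 + 16×44.5 + 18×54.5 + 23×64.5 + 30×74.5 + 20×84.5 = 7834
n = Σf = 132
Mean = 7834 / 132 = 59.3485

59.35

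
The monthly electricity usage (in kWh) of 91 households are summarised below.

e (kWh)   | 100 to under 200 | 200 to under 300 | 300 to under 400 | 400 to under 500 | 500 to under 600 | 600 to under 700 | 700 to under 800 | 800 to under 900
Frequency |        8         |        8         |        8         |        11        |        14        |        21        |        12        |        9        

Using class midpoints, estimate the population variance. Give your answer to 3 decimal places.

Midpoints: 150, 250, 350, 450, 550, 650, 750, 850
n = 91, Σfm = 48950, mean = 537.9121
Σfm² = 30247500
Σf(m − x̄)² = Σfm² − (Σfm)²/n = 30247500 − 48950²/91 = 3916703.2967
Population variance = 3916703.2967 / 91 = 43040.6956

43040.696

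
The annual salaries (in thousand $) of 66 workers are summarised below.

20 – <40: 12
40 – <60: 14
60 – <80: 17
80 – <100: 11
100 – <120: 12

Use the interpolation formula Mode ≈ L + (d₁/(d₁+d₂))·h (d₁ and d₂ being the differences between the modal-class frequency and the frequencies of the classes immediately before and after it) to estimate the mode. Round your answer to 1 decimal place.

66.7

Modal class: 60 – <80 (highest frequency 17).
d₁ = 17 − 14 = 3, d₂ = 17 − 11 = 6
Mode ≈ 60 + (3/(3+6)) × 20 = 60 + 6.6667 = 66.6667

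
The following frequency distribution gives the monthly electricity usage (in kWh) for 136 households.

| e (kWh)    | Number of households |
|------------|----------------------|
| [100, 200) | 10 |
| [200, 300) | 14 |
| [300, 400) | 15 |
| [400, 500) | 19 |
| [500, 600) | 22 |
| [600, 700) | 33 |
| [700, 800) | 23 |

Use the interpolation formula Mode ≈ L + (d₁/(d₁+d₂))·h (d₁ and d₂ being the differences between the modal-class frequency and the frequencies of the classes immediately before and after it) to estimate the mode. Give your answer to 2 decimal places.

652.38

Modal class: [600, 700) (highest frequency 33).
d₁ = 33 − 22 = 11, d₂ = 33 − 23 = 10
Mode ≈ 600 + (11/(11+10)) × 100 = 600 + 52.3810 = 652.3810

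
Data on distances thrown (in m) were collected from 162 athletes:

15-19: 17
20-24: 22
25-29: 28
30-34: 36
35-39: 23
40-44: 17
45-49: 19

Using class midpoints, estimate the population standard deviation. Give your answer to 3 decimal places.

9.048

Midpoints: 17, 22, 27, 32, 37, 42, 47
n = 162, Σfm = 5139, mean = 31.7222
Σfm² = 176283
Σf(m − x̄)² = Σfm² − (Σfm)²/n = 176283 − 5139²/162 = 13262.5000
Population variance = 13262.5000 / 162 = 81.8673
Standard deviation = √81.8673 = 9.0481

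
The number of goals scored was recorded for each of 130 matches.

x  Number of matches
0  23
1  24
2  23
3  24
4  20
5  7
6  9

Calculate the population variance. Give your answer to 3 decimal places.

Values: 0, 1, 2, 3, 4, 5, 6
n = 130, Σfx = 311, mean = 2.3923
Σfx² = 1151
Σf(x − x̄)² = Σfx² − (Σfx)²/n = 1151 − 311²/130 = 406.9923
Population variance = 406.9923 / 130 = 3.1307

3.131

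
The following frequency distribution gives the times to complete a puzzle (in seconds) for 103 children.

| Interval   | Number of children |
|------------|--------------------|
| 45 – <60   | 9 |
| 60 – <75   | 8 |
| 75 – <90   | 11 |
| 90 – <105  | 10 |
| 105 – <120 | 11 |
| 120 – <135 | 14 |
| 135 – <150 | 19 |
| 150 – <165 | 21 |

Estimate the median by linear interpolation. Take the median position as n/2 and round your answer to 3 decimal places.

Cumulative frequencies: 9, 17, 28, 38, 49, 63, 82, 103
n = 103; position = n/2 = 51.5.
This falls in the class 120 – <135: L = 120, F = 49, f = 14, h = 15.
Median ≈ 120 + ((51.5 − 49) / 14) × 15 = 122.6786

122.679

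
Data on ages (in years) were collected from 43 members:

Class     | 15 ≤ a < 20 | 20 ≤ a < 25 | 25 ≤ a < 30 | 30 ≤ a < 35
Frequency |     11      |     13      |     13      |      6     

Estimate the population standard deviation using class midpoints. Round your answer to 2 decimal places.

Midpoints: 17.5, 22.5, 27.5, 32.5
n = 43, Σfm = 1037.5, mean = 24.1279
Σfm² = 26118.75
Σf(m − x̄)² = Σfm² − (Σfm)²/n = 26118.75 − 1037.5²/43 = 1086.0465
Population variance = 1086.0465 / 43 = 25.2569
Standard deviation = √25.2569 = 5.0256

5.03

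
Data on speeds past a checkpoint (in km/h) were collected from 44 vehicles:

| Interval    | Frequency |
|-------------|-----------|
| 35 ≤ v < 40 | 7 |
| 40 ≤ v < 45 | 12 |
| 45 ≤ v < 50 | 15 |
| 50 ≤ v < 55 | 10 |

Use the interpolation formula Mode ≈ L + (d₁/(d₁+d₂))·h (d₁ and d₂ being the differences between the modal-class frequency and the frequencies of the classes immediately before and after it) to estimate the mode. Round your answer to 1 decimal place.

Modal class: 45 ≤ v < 50 (highest frequency 15).
d₁ = 15 − 12 = 3, d₂ = 15 − 10 = 5
Mode ≈ 45 + (3/(3+5)) × 5 = 45 + 1.8750 = 46.8750

46.9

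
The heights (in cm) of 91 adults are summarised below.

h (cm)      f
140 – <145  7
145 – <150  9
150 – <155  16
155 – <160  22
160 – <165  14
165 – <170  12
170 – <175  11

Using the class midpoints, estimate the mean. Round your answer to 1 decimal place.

Midpoints: 142.5, 147.5, 152.5, 157.5, 162.5, 167.5, 172.5
Σfm = 7×142.5 + 9×147.5 + 16×152.5 + 22×157.5 + 14×162.5 + 12×167.5 + 11×172.5 = 14412.5
n = Σf = 91
Mean = 14412.5 / 91 = 158.3791

158.4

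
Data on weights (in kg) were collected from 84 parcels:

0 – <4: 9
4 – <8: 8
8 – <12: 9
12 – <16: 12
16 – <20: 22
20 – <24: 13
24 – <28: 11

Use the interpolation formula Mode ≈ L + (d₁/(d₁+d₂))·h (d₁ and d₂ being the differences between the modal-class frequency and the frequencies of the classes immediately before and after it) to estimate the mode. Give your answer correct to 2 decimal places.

18.11

Modal class: 16 – <20 (highest frequency 22).
d₁ = 22 − 12 = 10, d₂ = 22 − 13 = 9
Mode ≈ 16 + (10/(10+9)) × 4 = 16 + 2.1053 = 18.1053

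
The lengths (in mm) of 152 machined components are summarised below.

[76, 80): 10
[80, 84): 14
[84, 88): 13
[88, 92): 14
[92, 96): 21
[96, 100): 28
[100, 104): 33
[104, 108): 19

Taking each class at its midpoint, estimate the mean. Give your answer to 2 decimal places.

Midpoints: 78, 82, 86, 90, 94, 98, 102, 106
Σfm = 10×78 + 14×82 + 13×86 + 14×90 + 21×94 + 28×98 + 33×102 + 19×106 = 14404
n = Σf = 152
Mean = 14404 / 152 = 94.7632

94.76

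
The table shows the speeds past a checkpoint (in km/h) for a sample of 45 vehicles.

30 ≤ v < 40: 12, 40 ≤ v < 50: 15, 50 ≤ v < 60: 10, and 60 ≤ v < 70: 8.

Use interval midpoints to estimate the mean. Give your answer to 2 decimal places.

48.11

Midpoints: 35, 45, 55, 65
Σfm = 12×35 + 15×45 + 10×55 + 8×65 = 2165
n = Σf = 45
Mean = 2165 / 45 = 48.1111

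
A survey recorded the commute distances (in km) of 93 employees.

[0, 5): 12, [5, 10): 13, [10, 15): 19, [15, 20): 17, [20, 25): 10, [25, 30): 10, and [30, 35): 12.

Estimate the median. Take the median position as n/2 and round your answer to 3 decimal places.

Cumulative frequencies: 12, 25, 44, 61, 71, 81, 93
n = 93; position = n/2 = 46.5.
This falls in the class [15, 20): L = 15, F = 44, f = 17, h = 5.
Median ≈ 15 + ((46.5 − 44) / 17) × 5 = 15.7353

15.735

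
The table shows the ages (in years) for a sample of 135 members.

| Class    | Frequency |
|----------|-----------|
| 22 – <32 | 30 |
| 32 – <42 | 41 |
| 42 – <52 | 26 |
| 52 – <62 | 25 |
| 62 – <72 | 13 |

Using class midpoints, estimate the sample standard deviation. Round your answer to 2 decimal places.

12.80

Midpoints: 27, 37, 47, 57, 67
n = 135, Σfm = 5845, mean = 43.2963
Σfm² = 275015
Σf(m − x̄)² = Σfm² − (Σfm)²/n = 275015 − 5845²/135 = 21948.1481
Sample variance = 21948.1481 / 134 = 163.7922
Standard deviation = √163.7922 = 12.7981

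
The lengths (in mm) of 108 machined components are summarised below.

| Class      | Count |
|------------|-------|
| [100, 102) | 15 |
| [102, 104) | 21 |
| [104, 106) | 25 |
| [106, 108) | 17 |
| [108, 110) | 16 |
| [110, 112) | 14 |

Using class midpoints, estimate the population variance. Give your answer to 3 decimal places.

10.118

Midpoints: 101, 103, 105, 107, 109, 111
n = 108, Σfm = 11420, mean = 105.7407
Σfm² = 1208652
Σf(m − x̄)² = Σfm² − (Σfm)²/n = 1208652 − 11420²/108 = 1092.7407
Population variance = 1092.7407 / 108 = 10.1180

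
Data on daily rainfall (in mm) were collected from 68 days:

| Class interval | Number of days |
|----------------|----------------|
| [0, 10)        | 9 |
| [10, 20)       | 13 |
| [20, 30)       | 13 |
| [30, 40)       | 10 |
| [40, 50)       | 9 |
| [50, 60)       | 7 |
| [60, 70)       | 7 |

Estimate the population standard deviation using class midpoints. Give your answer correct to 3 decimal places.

18.743

Midpoints: 5, 15, 25, 35, 45, 55, 65
n = 68, Σfm = 2160, mean = 31.7647
Σfm² = 92500
Σf(m − x̄)² = Σfm² − (Σfm)²/n = 92500 − 2160²/68 = 23888.2353
Population variance = 23888.2353 / 68 = 351.2976
Standard deviation = √351.2976 = 18.7429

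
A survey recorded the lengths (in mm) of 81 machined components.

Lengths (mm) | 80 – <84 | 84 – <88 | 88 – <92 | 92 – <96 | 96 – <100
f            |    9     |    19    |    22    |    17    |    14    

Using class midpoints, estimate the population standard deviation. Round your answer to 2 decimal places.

5.01

Midpoints: 82, 86, 90, 94, 98
n = 81, Σfm = 7322, mean = 90.3951
Σfm² = 663908
Σf(m − x̄)² = Σfm² − (Σfm)²/n = 663908 − 7322²/81 = 2035.3580
Population variance = 2035.3580 / 81 = 25.1279
Standard deviation = √25.1279 = 5.0128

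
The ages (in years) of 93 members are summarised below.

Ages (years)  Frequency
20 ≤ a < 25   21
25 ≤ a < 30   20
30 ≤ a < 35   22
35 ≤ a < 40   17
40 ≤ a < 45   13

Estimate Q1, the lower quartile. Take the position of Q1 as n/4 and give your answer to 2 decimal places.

Cumulative frequencies: 21, 41, 63, 80, 93
n = 93; position = n/4 = 23.25.
This falls in the class 25 ≤ a < 30: L = 25, F = 21, f = 20, h = 5.
Lower quartile ≈ 25 + ((23.25 − 21) / 20) × 5 = 25.5625

25.56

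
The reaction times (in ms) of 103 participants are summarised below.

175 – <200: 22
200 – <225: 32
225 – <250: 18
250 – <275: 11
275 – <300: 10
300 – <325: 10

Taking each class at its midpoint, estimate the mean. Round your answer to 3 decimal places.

Midpoints: 187.5, 212.5, 237.5, 262.5, 287.5, 312.5
Σfm = 22×187.5 + 32×212.5 + 18×237.5 + 11×262.5 + 10×287.5 + 10×312.5 = 24087.5
n = Σf = 103
Mean = 24087.5 / 103 = 233.8592

233.859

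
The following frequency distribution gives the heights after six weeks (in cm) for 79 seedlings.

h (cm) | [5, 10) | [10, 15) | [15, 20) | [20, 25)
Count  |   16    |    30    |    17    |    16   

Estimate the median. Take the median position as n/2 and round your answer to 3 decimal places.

13.917

Cumulative frequencies: 16, 46, 63, 79
n = 79; position = n/2 = 39.5.
This falls in the class [10, 15): L = 10, F = 16, f = 30, h = 5.
Median ≈ 10 + ((39.5 − 16) / 30) × 5 = 13.9167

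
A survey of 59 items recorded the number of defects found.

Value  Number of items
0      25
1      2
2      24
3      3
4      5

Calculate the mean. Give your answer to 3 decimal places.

Values: 0, 1, 2, 3, 4
Σfx = 25×0 + 2×1 + 24×2 + 3×3 + 5×4 = 79
n = Σf = 59
Mean = 79 / 59 = 1.3390

1.339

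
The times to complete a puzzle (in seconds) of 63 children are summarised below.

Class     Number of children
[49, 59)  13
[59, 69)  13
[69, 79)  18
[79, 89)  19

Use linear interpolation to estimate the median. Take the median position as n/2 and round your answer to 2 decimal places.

Cumulative frequencies: 13, 26, 44, 63
n = 63; position = n/2 = 31.5.
This falls in the class [69, 79): L = 69, F = 26, f = 18, h = 10.
Median ≈ 69 + ((31.5 − 26) / 18) × 10 = 72.0556

72.06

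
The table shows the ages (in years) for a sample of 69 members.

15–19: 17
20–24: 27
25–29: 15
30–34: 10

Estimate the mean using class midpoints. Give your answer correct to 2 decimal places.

Midpoints: 17, 22, 27, 32
Σfm = 17×17 + 27×22 + 15×27 + 10×32 = 1608
n = Σf = 69
Mean = 1608 / 69 = 23.3043

23.30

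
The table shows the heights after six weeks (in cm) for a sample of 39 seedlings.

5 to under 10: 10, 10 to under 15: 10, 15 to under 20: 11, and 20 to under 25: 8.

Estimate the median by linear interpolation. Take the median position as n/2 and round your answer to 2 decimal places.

14.75

Cumulative frequencies: 10, 20, 31, 39
n = 39; position = n/2 = 19.5.
This falls in the class 10 to under 15: L = 10, F = 10, f = 10, h = 5.
Median ≈ 10 + ((19.5 − 10) / 10) × 5 = 14.7500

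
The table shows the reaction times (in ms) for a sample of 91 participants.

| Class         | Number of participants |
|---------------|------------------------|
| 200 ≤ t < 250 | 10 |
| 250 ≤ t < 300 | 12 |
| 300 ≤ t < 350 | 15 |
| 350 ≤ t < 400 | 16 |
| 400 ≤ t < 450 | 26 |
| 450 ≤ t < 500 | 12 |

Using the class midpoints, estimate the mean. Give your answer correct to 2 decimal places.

364.56

Midpoints: 225, 275, 325, 375, 425, 475
Σfm = 10×225 + 12×275 + 15×325 + 16×375 + 26×425 + 12×475 = 33175
n = Σf = 91
Mean = 33175 / 91 = 364.5604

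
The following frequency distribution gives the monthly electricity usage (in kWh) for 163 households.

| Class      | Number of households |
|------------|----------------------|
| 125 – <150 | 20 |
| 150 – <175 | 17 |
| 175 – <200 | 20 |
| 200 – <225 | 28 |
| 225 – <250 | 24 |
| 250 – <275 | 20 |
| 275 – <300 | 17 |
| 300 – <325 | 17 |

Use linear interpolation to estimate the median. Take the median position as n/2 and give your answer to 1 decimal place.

221.9

Cumulative frequencies: 20, 37, 57, 85, 109, 129, 146, 163
n = 163; position = n/2 = 81.5.
This falls in the class 200 – <225: L = 200, F = 57, f = 28, h = 25.
Median ≈ 200 + ((81.5 − 57) / 28) × 25 = 221.8750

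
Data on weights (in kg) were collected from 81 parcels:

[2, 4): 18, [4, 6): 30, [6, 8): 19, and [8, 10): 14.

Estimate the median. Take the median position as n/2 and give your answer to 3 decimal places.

5.500

Cumulative frequencies: 18, 48, 67, 81
n = 81; position = n/2 = 40.5.
This falls in the class [4, 6): L = 4, F = 18, f = 30, h = 2.
Median ≈ 4 + ((40.5 − 18) / 30) × 2 = 5.5000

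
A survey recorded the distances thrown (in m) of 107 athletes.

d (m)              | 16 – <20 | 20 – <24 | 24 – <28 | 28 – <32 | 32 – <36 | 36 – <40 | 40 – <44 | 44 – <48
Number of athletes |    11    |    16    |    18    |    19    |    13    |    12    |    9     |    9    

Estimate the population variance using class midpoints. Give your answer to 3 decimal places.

Midpoints: 18, 22, 26, 30, 34, 38, 42, 46
n = 107, Σfm = 3278, mean = 30.6355
Σfm² = 107852
Σf(m − x̄)² = Σfm² − (Σfm)²/n = 107852 − 3278²/107 = 7428.7850
Population variance = 7428.7850 / 107 = 69.4279

69.428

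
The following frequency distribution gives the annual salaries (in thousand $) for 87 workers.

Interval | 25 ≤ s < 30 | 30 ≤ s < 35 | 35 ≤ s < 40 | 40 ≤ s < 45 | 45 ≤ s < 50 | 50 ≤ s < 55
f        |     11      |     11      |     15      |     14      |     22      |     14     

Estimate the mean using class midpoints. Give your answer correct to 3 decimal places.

Midpoints: 27.5, 32.5, 37.5, 42.5, 47.5, 52.5
Σfm = 11×27.5 + 11×32.5 + 15×37.5 + 14×42.5 + 22×47.5 + 14×52.5 = 3597.5
n = Σf = 87
Mean = 3597.5 / 87 = 41.3506

41.351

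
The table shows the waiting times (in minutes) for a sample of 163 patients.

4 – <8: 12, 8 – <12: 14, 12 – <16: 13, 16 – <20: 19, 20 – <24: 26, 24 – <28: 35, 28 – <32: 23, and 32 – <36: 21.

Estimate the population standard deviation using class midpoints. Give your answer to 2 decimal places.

8.32

Midpoints: 6, 10, 14, 18, 22, 26, 30, 34
n = 163, Σfm = 3622, mean = 22.2209
Σfm² = 91756
Σf(m − x̄)² = Σfm² − (Σfm)²/n = 91756 − 3622²/163 = 11272.0491
Population variance = 11272.0491 / 163 = 69.1537
Standard deviation = √69.1537 = 8.3159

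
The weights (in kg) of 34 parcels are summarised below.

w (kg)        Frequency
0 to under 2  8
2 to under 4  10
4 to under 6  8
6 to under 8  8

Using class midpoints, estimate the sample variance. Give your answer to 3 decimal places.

4.906

Midpoints: 1, 3, 5, 7
n = 34, Σfm = 134, mean = 3.9412
Σfm² = 690
Σf(m − x̄)² = Σfm² − (Σfm)²/n = 690 − 134²/34 = 161.8824
Sample variance = 161.8824 / 33 = 4.9055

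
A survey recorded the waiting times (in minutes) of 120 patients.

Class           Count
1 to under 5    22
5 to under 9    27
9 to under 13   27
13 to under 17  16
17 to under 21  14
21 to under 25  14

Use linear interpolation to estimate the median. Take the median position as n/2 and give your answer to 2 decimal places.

10.63

Cumulative frequencies: 22, 49, 76, 92, 106, 120
n = 120; position = n/2 = 60.
This falls in the class 9 to under 13: L = 9, F = 49, f = 27, h = 4.
Median ≈ 9 + ((60 − 49) / 27) × 4 = 10.6296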